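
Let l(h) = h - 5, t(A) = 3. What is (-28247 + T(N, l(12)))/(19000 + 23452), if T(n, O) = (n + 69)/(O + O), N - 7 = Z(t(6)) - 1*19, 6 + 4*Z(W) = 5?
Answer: -1581605/2377312 ≈ -0.66529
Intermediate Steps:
Z(W) = -¼ (Z(W) = -3/2 + (¼)*5 = -3/2 + 5/4 = -¼)
l(h) = -5 + h
N = -49/4 (N = 7 + (-¼ - 1*19) = 7 + (-¼ - 19) = 7 - 77/4 = -49/4 ≈ -12.250)
T(n, O) = (69 + n)/(2*O) (T(n, O) = (69 + n)/((2*O)) = (69 + n)*(1/(2*O)) = (69 + n)/(2*O))
(-28247 + T(N, l(12)))/(19000 + 23452) = (-28247 + (69 - 49/4)/(2*(-5 + 12)))/(19000 + 23452) = (-28247 + (½)*(227/4)/7)/42452 = (-28247 + (½)*(⅐)*(227/4))*(1/42452) = (-28247 + 227/56)*(1/42452) = -1581605/56*1/42452 = -1581605/2377312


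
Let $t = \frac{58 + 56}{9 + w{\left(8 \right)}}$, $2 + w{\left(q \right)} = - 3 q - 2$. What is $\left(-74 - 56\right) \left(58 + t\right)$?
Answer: $-6760$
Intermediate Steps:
$w{\left(q \right)} = -4 - 3 q$ ($w{\left(q \right)} = -2 - \left(2 + 3 q\right) = -4 - 3 q$)
$t = -6$ ($t = \frac{58 + 56}{9 - 28} = \frac{114}{9 - 28} = \frac{114}{-19} = 114 \left(- \frac{1}{19}\right) = -6$)
$\left(-74 - 56\right) \left(58 + t\right) = \left(-74 - 56\right) \left(58 - 6\right) = \left(-74 - 56\right) 52 = \left(-130\right) 52 = -6760$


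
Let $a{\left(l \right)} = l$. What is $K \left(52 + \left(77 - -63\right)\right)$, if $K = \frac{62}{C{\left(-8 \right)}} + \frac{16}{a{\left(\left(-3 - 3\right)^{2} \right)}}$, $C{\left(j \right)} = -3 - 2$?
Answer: $- \frac{34432}{15} \approx -2295.5$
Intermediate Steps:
$C{\left(j \right)} = -5$ ($C{\left(j \right)} = -3 - 2 = -5$)
$K = - \frac{538}{45}$ ($K = \frac{62}{-5} + \frac{16}{\left(-3 - 3\right)^{2}} = 62 \left(- \frac{1}{5}\right) + \frac{16}{\left(-6\right)^{2}} = - \frac{62}{5} + \frac{16}{36} = - \frac{62}{5} + 16 \cdot \frac{1}{36} = - \frac{62}{5} + \frac{4}{9} = - \frac{538}{45} \approx -11.956$)
$K \left(52 + \left(77 - -63\right)\right) = - \frac{538 \left(52 + \left(77 - -63\right)\right)}{45} = - \frac{538 \left(52 + \left(77 + 63\right)\right)}{45} = - \frac{538 \left(52 + 140\right)}{45} = \left(- \frac{538}{45}\right) 192 = - \frac{34432}{15}$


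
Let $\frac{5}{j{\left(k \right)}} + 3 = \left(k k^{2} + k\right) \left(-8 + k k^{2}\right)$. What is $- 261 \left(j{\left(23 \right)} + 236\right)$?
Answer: $- \frac{3043216226559}{49406069} \approx -61596.0$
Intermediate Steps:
$j{\left(k \right)} = \frac{5}{-3 + \left(-8 + k^{3}\right) \left(k + k^{3}\right)}$ ($j{\left(k \right)} = \frac{5}{-3 + \left(k k^{2} + k\right) \left(-8 + k k^{2}\right)} = \frac{5}{-3 + \left(k^{3} + k\right) \left(-8 + k^{3}\right)} = \frac{5}{-3 + \left(k + k^{3}\right) \left(-8 + k^{3}\right)} = \frac{5}{-3 + \left(-8 + k^{3}\right) \left(k + k^{3}\right)}$)
$- 261 \left(j{\left(23 \right)} + 236\right) = - 261 \left(\frac{5}{-3 + 23^{4} + 23^{6} - 184 - 8 \cdot 23^{3}} + 236\right) = - 261 \left(\frac{5}{-3 + 279841 + 148035889 - 184 - 97336} + 236\right) = - 261 \left(\frac{5}{148218207} + 236\right) = \left(-261\right) \frac{34979496857}{148218207} = - \frac{3043216226559}{49406069}$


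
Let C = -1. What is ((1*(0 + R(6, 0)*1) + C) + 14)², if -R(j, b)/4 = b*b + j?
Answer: 121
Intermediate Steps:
R(j, b) = -4*j - 4*b² (R(j, b) = -4*(b*b + j) = -4*(b² + j) = -4*(j + b²) = -4*j - 4*b²)
((1*(0 + R(6, 0)*1) + C) + 14)² = ((1*(0 + (-4*6 - 4*0²)*1) - 1) + 14)² = ((1*(0 + (-24 - 4*0)*1) - 1) + 14)² = ((1*(0 + (-24 + 0)*1) - 1) + 14)² = ((1*(0 - 24*1) - 1) + 14)² = ((1*(0 - 24) - 1) + 14)² = ((1*(-24) - 1) + 14)² = ((-24 - 1) + 14)² = (-25 + 14)² = (-11)² = 121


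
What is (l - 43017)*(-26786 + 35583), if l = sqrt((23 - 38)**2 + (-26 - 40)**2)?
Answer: -378420549 + 26391*sqrt(509) ≈ -3.7783e+8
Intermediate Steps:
l = 3*sqrt(509) (l = sqrt((-15)**2 + (-66)**2) = sqrt(225 + 4356) = sqrt(4581) = 3*sqrt(509) ≈ 67.683)
(l - 43017)*(-26786 + 35583) = (3*sqrt(509) - 43017)*(-26786 + 35583) = (-43017 + 3*sqrt(509))*8797 = -378420549 + 26391*sqrt(509)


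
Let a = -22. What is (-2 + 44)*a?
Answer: -924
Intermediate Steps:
(-2 + 44)*a = (-2 + 44)*(-22) = 42*(-22) = -924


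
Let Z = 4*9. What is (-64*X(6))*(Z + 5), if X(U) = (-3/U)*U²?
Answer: 47232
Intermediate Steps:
Z = 36
X(U) = -3*U
(-64*X(6))*(Z + 5) = (-(-192)*6)*(36 + 5) = -64*(-18)*41 = 1152*41 = 47232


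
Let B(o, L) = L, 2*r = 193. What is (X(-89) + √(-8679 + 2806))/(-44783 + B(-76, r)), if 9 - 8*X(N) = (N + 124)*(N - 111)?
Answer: -7009/357492 - 2*I*√5873/89373 ≈ -0.019606 - 0.001715*I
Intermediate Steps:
r = 193/2 (r = (½)*193 = 193/2 ≈ 96.500)
X(N) = 9/8 - (-111 + N)*(124 + N)/8 (X(N) = 9/8 - (N + 124)*(N - 111)/8 = 9/8 - (124 + N)*(-111 + N)/8 = 9/8 - (-111 + N)*(124 + N)/8)
(X(-89) + √(-8679 + 2806))/(-44783 + B(-76, r)) = ((13773/8 - 13/8*(-89) - ⅛*(-89)²) + √(-8679 + 2806))/(-44783 + 193/2) = ((13773/8 + 1157/8 - ⅛*7921) + √(-5873))/(-89373/2) = ((13773/8 + 1157/8 - 7921/8) + I*√5873)*(-2/89373) = (7009/8 + I*√5873)*(-2/89373) = -7009/357492 - 2*I*√5873/89373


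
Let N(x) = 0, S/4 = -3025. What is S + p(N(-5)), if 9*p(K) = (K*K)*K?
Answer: -12100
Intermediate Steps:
S = -12100 (S = 4*(-3025) = -12100)
p(K) = K³/9 (p(K) = ((K*K)*K)/9 = (K²*K)/9 = K³/9)
S + p(N(-5)) = -12100 + (⅑)*0³ = -12100 + (⅑)*0 = -12100 + 0 = -12100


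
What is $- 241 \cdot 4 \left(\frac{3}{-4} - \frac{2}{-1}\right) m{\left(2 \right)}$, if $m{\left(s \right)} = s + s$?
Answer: $-4820$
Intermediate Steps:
$m{\left(s \right)} = 2 s$
$- 241 \cdot 4 \left(\frac{3}{-4} - \frac{2}{-1}\right) m{\left(2 \right)} = - 241 \cdot 4 \left(\frac{3}{-4} - \frac{2}{-1}\right) 2 \cdot 2 = - 241 \cdot 4 \left(3 \left(- \frac{1}{4}\right) - -2\right) 4 = - 241 \cdot 4 \left(- \frac{3}{4} + 2\right) 4 = - 241 \cdot 4 \cdot \frac{5}{4} \cdot 4 = - 241 \cdot 5 \cdot 4 = \left(-241\right) 20 = -4820$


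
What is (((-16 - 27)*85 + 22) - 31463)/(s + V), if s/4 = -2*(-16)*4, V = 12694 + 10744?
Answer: -17548/11975 ≈ -1.4654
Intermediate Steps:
V = 23438
s = 512 (s = 4*(-2*(-16)*4) = 4*(32*4) = 4*128 = 512)
(((-16 - 27)*85 + 22) - 31463)/(s + V) = (((-16 - 27)*85 + 22) - 31463)/(512 + 23438) = ((-43*85 + 22) - 31463)/23950 = ((-3655 + 22) - 31463)*(1/23950) = (-3633 - 31463)*(1/23950) = -35096*1/23950 = -17548/11975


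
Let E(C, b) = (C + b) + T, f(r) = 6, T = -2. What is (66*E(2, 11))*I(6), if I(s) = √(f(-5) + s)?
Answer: 1452*√3 ≈ 2514.9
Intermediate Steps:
E(C, b) = -2 + C + b (E(C, b) = (C + b) - 2 = -2 + C + b)
I(s) = √(6 + s)
(66*E(2, 11))*I(6) = (66*(-2 + 2 + 11))*√(6 + 6) = (66*11)*√12 = 726*(2*√3) = 1452*√3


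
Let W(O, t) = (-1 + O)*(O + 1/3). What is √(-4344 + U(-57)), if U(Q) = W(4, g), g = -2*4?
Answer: I*√4331 ≈ 65.81*I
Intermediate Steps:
g = -8
W(O, t) = (-1 + O)*(⅓ + O) (W(O, t) = (-1 + O)*(O + ⅓) = (-1 + O)*(⅓ + O))
U(Q) = 13 (U(Q) = -⅓ + 4² - ⅔*4 = -⅓ + 16 - 8/3 = 13)
√(-4344 + U(-57)) = √(-4344 + 13) = √(-4331) = I*√4331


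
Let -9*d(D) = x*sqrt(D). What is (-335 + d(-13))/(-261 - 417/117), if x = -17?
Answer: 195/154 - 221*I*sqrt(13)/30954 ≈ 1.2662 - 0.025742*I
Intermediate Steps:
d(D) = 17*sqrt(D)/9 (d(D) = -(-17)*sqrt(D)/9 = 17*sqrt(D)/9)
(-335 + d(-13))/(-261 - 417/117) = (-335 + 17*sqrt(-13)/9)/(-261 - 417/117) = (-335 + 17*(I*sqrt(13))/9)/(-261 - 417*1/117) = (-335 + 17*I*sqrt(13)/9)/(-261 - 139/39) = (-335 + 17*I*sqrt(13)/9)/(-10318/39) = (-335 + 17*I*sqrt(13)/9)*(-39/10318) = 195/154 - 221*I*sqrt(13)/30954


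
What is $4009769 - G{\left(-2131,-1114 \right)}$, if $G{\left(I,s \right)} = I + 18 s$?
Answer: $4031952$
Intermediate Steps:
$4009769 - G{\left(-2131,-1114 \right)} = 4009769 - \left(-2131 + 18 \left(-1114\right)\right) = 4009769 - \left(-2131 - 20052\right) = 4009769 - -22183 = 4009769 + 22183 = 4031952$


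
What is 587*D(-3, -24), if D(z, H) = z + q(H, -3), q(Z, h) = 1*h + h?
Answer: -5283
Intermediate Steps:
q(Z, h) = 2*h (q(Z, h) = h + h = 2*h)
D(z, H) = -6 + z (D(z, H) = z + 2*(-3) = z - 6 = -6 + z)
587*D(-3, -24) = 587*(-6 - 3) = 587*(-9) = -5283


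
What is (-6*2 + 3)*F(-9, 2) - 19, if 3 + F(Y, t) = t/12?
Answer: 13/2 ≈ 6.5000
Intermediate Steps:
F(Y, t) = -3 + t/12
(-6*2 + 3)*F(-9, 2) - 19 = (-6*2 + 3)*(-3 + (1/12)*2) - 19 = (-12 + 3)*(-3 + ⅙) - 19 = -9*(-17/6) - 19 = 51/2 - 19 = 13/2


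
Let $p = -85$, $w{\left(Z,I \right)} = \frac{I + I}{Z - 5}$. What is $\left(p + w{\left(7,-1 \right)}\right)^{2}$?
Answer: $7396$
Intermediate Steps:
$w{\left(Z,I \right)} = \frac{2 I}{-5 + Z}$
$\left(p + w{\left(7,-1 \right)}\right)^{2} = \left(-85 + 2 \left(-1\right) \frac{1}{-5 + 7}\right)^{2} = \left(-85 + 2 \left(-1\right) \frac{1}{2}\right)^{2} = \left(-85 - 1\right)^{2} = \left(-86\right)^{2} = 7396$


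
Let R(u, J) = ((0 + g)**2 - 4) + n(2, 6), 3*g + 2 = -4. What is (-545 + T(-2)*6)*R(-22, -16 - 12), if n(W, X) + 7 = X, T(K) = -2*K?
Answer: 521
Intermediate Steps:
n(W, X) = -7 + X
g = -2 (g = -2/3 + (1/3)*(-4) = -2/3 - 4/3 = -2)
R(u, J) = -1 (R(u, J) = ((0 - 2)**2 - 4) + (-7 + 6) = ((-2)**2 - 4) - 1 = (4 - 4) - 1 = 0 - 1 = -1)
(-545 + T(-2)*6)*R(-22, -16 - 12) = (-545 - 2*(-2)*6)*(-1) = (-545 + 4*6)*(-1) = (-545 + 24)*(-1) = -521*(-1) = 521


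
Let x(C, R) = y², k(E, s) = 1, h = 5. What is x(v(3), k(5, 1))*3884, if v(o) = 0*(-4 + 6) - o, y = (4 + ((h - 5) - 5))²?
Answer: 3884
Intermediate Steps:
y = 1 (y = (4 + ((5 - 5) - 5))² = (4 + (0 - 5))² = (4 - 5)² = (-1)² = 1)
v(o) = -o (v(o) = 0*2 - o = 0 - o = -o)
x(C, R) = 1 (x(C, R) = 1² = 1)
x(v(3), k(5, 1))*3884 = 1*3884 = 3884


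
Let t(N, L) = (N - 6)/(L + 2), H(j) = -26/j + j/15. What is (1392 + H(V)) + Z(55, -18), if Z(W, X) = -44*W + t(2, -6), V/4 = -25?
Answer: -155011/150 ≈ -1033.4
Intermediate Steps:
V = -100 (V = 4*(-25) = -100)
H(j) = -26/j + j/15 (H(j) = -26/j + j*(1/15) = -26/j + j/15)
t(N, L) = (-6 + N)/(2 + L)
Z(W, X) = 1 - 44*W (Z(W, X) = -44*W + (-6 + 2)/(2 - 6) = -44*W - 4/(-4) = -44*W - ¼*(-4) = -44*W + 1 = 1 - 44*W)
(1392 + H(V)) + Z(55, -18) = (1392 + (-26/(-100) + (1/15)*(-100))) + (1 - 44*55) = (1392 + (-26*(-1/100) - 20/3)) + (1 - 2420) = (1392 + (13/50 - 20/3)) - 2419 = (1392 - 961/150) - 2419 = 207839/150 - 2419 = -155011/150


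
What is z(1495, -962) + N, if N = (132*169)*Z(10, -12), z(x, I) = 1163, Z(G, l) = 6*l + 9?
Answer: -1404241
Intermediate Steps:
Z(G, l) = 9 + 6*l
N = -1405404 (N = (132*169)*(9 + 6*(-12)) = 22308*(9 - 72) = 22308*(-63) = -1405404)
z(1495, -962) + N = 1163 - 1405404 = -1404241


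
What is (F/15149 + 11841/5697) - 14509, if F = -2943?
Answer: -417339996713/28767951 ≈ -14507.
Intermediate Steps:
(F/15149 + 11841/5697) - 14509 = (-2943/15149 + 11841/5697) - 14509 = (-2943*1/15149 + 11841*(1/5697)) - 14509 = (-2943/15149 + 3947/1899) - 14509 = 54204346/28767951 - 14509 = -417339996713/28767951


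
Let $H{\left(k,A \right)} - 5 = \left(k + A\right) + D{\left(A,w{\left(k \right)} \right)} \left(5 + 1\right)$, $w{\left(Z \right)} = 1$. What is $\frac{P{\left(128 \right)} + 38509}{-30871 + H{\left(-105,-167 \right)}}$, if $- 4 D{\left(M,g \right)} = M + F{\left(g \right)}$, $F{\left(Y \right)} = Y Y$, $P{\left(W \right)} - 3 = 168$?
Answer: $- \frac{38680}{30889} \approx -1.2522$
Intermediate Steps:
$P{\left(W \right)} = 171$ ($P{\left(W \right)} = 3 + 168 = 171$)
$F{\left(Y \right)} = Y^{2}$
$D{\left(M,g \right)} = - \frac{M}{4} - \frac{g^{2}}{4}$ ($D{\left(M,g \right)} = - \frac{M + g^{2}}{4} = - \frac{M}{4} - \frac{g^{2}}{4}$)
$H{\left(k,A \right)} = \frac{7}{2} + k - \frac{A}{2}$ ($H{\left(k,A \right)} = 5 + \left(\left(k + A\right) + \left(- \frac{A}{4} - \frac{1^{2}}{4}\right) \left(5 + 1\right)\right) = 5 + \left(\left(A + k\right) + \left(- \frac{A}{4} - \frac{1}{4}\right) 6\right) = 5 + \left(\left(A + k\right) + \left(- \frac{1}{4} - \frac{A}{4}\right) 6\right) = 5 - \left(\frac{3}{2} + \frac{A}{2} - k\right) = \frac{7}{2} + k - \frac{A}{2}$)
$\frac{P{\left(128 \right)} + 38509}{-30871 + H{\left(-105,-167 \right)}} = \frac{171 + 38509}{-30871 - 18} = \frac{38680}{-30871 + \left(\frac{7}{2} - 105 + \frac{167}{2}\right)} = \frac{38680}{-30871 - 18} = \frac{38680}{-30889} = 38680 \left(- \frac{1}{30889}\right) = - \frac{38680}{30889}$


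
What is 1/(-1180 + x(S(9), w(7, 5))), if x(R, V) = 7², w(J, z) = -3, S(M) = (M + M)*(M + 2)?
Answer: -1/1131 ≈ -0.00088417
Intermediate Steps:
S(M) = 2*M*(2 + M) (S(M) = (2*M)*(2 + M) = 2*M*(2 + M))
x(R, V) = 49
1/(-1180 + x(S(9), w(7, 5))) = 1/(-1180 + 49) = 1/(-1131) = -1/1131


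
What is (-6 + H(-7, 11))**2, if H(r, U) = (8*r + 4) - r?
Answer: 2601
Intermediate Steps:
H(r, U) = 4 + 7*r (H(r, U) = (4 + 8*r) - r = 4 + 7*r)
(-6 + H(-7, 11))**2 = (-6 + (4 + 7*(-7)))**2 = (-6 + (4 - 49))**2 = (-6 - 45)**2 = (-51)**2 = 2601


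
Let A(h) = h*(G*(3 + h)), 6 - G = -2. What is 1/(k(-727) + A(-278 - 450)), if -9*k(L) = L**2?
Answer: 9/37473071 ≈ 2.4017e-7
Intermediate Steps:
G = 8 (G = 6 - 1*(-2) = 6 + 2 = 8)
k(L) = -L**2/9
A(h) = h*(24 + 8*h) (A(h) = h*(8*(3 + h)) = h*(24 + 8*h))
1/(k(-727) + A(-278 - 450)) = 1/(-1/9*(-727)**2 + 8*(-278 - 450)*(3 + (-278 - 450))) = 1/(-1/9*528529 + 8*(-728)*(3 - 728)) = 1/(-528529/9 + 8*(-728)*(-725)) = 1/(-528529/9 + 4222400) = 1/(37473071/9) = 9/37473071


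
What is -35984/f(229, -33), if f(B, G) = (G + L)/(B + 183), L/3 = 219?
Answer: -71276/3 ≈ -23759.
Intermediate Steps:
L = 657 (L = 3*219 = 657)
f(B, G) = (657 + G)/(183 + B) (f(B, G) = (G + 657)/(B + 183) = (657 + G)/(183 + B))
-35984/f(229, -33) = -35984*(183 + 229)/(657 - 33) = -35984/(624/412) = -35984/((1/412)*624) = -35984/156/103 = -35984*103/156 = -71276/3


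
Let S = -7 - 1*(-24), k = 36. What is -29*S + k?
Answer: -457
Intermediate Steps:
S = 17 (S = -7 + 24 = 17)
-29*S + k = -29*17 + 36 = -493 + 36 = -457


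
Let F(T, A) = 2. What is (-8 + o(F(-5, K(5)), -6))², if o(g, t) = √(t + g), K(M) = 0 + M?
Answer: 60 - 32*I ≈ 60.0 - 32.0*I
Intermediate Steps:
K(M) = M
o(g, t) = √(g + t)
(-8 + o(F(-5, K(5)), -6))² = (-8 + √(2 - 6))² = (-8 + √(-4))² = (-8 + 2*I)²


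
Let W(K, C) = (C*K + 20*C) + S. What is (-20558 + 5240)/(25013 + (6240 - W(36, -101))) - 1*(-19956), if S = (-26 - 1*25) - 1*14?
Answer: 368918913/18487 ≈ 19956.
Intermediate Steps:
S = -65 (S = (-26 - 25) - 14 = -51 - 14 = -65)
W(K, C) = -65 + 20*C + C*K (W(K, C) = (C*K + 20*C) - 65 = (20*C + C*K) - 65 = -65 + 20*C + C*K)
(-20558 + 5240)/(25013 + (6240 - W(36, -101))) - 1*(-19956) = (-20558 + 5240)/(25013 + (6240 - (-65 + 20*(-101) - 101*36))) - 1*(-19956) = -15318/(25013 + (6240 - (-65 - 2020 - 3636))) + 19956 = -15318/(25013 + (6240 - 1*(-5721))) + 19956 = -15318/(25013 + (6240 + 5721)) + 19956 = -15318/(25013 + 11961) + 19956 = -15318/36974 + 19956 = -15318*1/36974 + 19956 = -7659/18487 + 19956 = 368918913/18487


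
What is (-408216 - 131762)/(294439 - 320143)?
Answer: 269989/12852 ≈ 21.008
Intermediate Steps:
(-408216 - 131762)/(294439 - 320143) = -539978/(-25704) = -539978*(-1/25704) = 269989/12852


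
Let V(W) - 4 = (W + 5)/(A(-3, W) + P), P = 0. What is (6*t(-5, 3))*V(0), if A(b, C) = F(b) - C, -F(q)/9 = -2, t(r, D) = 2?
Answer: 154/3 ≈ 51.333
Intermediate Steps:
F(q) = 18 (F(q) = -9*(-2) = 18)
A(b, C) = 18 - C
V(W) = 4 + (5 + W)/(18 - W) (V(W) = 4 + (W + 5)/((18 - W) + 0) = 4 + (5 + W)/(18 - W))
(6*t(-5, 3))*V(0) = (6*2)*((-77 + 3*0)/(-18 + 0)) = 12*((-77 + 0)/(-18)) = 12*(-1/18*(-77)) = 12*(77/18) = 154/3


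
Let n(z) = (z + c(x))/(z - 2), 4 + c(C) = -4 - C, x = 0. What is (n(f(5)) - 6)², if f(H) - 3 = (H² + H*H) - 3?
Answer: 1681/64 ≈ 26.266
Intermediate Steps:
f(H) = 2*H² (f(H) = 3 + ((H² + H*H) - 3) = 3 + ((H² + H²) - 3) = 3 + (2*H² - 3) = 3 + (-3 + 2*H²) = 2*H²)
c(C) = -8 - C (c(C) = -4 + (-4 - C) = -8 - C)
n(z) = (-8 + z)/(-2 + z) (n(z) = (z + (-8 - 1*0))/(z - 2) = (z + (-8 + 0))/(-2 + z) = (z - 8)/(-2 + z) = (-8 + z)/(-2 + z))
(n(f(5)) - 6)² = ((-8 + 2*5²)/(-2 + 2*5²) - 6)² = ((-8 + 2*25)/(-2 + 2*25) - 6)² = ((-8 + 50)/(-2 + 50) - 6)² = (42/48 - 6)² = ((1/48)*42 - 6)² = (7/8 - 6)² = (-41/8)² = 1681/64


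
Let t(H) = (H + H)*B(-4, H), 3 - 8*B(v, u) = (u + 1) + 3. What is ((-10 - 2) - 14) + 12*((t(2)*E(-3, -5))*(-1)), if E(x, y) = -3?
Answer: -80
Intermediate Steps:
B(v, u) = -1/8 - u/8 (B(v, u) = 3/8 - ((u + 1) + 3)/8 = 3/8 - ((1 + u) + 3)/8 = 3/8 - (4 + u)/8 = 3/8 + (-1/2 - u/8) = -1/8 - u/8)
t(H) = 2*H*(-1/8 - H/8) (t(H) = (H + H)*(-1/8 - H/8) = (2*H)*(-1/8 - H/8) = 2*H*(-1/8 - H/8))
((-10 - 2) - 14) + 12*((t(2)*E(-3, -5))*(-1)) = ((-10 - 2) - 14) + 12*((-1/4*2*(1 + 2)*(-3))*(-1)) = (-12 - 14) + 12*((-1/4*2*3*(-3))*(-1)) = -26 + 12*(-3/2*(-3)*(-1)) = -26 + 12*((9/2)*(-1)) = -26 + 12*(-9/2) = -26 - 54 = -80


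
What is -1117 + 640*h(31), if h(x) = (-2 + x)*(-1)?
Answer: -19677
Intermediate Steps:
h(x) = 2 - x
-1117 + 640*h(31) = -1117 + 640*(2 - 1*31) = -1117 + 640*(2 - 31) = -1117 + 640*(-29) = -1117 - 18560 = -19677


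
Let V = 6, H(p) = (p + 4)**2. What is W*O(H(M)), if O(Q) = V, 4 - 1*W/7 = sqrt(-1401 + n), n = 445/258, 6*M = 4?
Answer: 168 - 7*I*sqrt(93141354)/43 ≈ 168.0 - 1571.1*I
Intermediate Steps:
M = 2/3 (M = (1/6)*4 = 2/3 ≈ 0.66667)
H(p) = (4 + p)**2
n = 445/258 (n = 445*(1/258) = 445/258 ≈ 1.7248)
W = 28 - 7*I*sqrt(93141354)/258 (W = 28 - 7*sqrt(-1401 + 445/258) = 28 - 7*I*sqrt(93141354)/258 ≈ 28.0 - 261.85*I)
O(Q) = 6
W*O(H(M)) = (28 - 7*I*sqrt(93141354)/258)*6 = 168 - 7*I*sqrt(93141354)/43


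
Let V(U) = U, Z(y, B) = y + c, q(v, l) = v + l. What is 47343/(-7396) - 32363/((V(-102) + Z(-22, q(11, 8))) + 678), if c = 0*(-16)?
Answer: -3088195/47644 ≈ -64.818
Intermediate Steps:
c = 0
q(v, l) = l + v
Z(y, B) = y (Z(y, B) = y + 0 = y)
47343/(-7396) - 32363/((V(-102) + Z(-22, q(11, 8))) + 678) = 47343/(-7396) - 32363/((-102 - 22) + 678) = 47343*(-1/7396) - 32363/(-124 + 678) = -1101/172 - 32363/554 = -3088195/47644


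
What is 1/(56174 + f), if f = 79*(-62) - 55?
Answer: 1/51221 ≈ 1.9523e-5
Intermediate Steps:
f = -4953 (f = -4898 - 55 = -4953)
1/(56174 + f) = 1/(56174 - 4953) = 1/51221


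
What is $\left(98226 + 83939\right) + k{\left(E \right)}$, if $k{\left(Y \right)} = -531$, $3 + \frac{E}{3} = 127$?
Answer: $181634$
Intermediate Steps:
$E = 372$ ($E = -9 + 3 \cdot 127 = -9 + 381 = 372$)
$\left(98226 + 83939\right) + k{\left(E \right)} = \left(98226 + 83939\right) - 531 = 182165 - 531 = 181634$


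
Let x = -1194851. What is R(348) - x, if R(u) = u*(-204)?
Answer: 1123859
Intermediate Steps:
R(u) = -204*u
R(348) - x = -204*348 - 1*(-1194851) = -70992 + 1194851 = 1123859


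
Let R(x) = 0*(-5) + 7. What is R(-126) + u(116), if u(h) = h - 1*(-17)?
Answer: 140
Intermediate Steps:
R(x) = 7 (R(x) = 0 + 7 = 7)
u(h) = 17 + h (u(h) = h + 17 = 17 + h)
R(-126) + u(116) = 7 + (17 + 116) = 7 + 133 = 140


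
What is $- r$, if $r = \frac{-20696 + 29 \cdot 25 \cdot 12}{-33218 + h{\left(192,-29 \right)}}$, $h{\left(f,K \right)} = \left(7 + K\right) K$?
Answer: $- \frac{2999}{8145} \approx -0.3682$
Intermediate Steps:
$h{\left(f,K \right)} = K \left(7 + K\right)$
$r = \frac{2999}{8145}$ ($r = \frac{-20696 + 29 \cdot 25 \cdot 12}{-33218 - 29 \left(7 - 29\right)} = \frac{-20696 + 725 \cdot 12}{-33218 - -638} = \frac{-20696 + 8700}{-33218 + 638} = - \frac{11996}{-32580} = \left(-11996\right) \left(- \frac{1}{32580}\right) = \frac{2999}{8145} \approx 0.3682$)
$- r = \left(-1\right) \frac{2999}{8145} = - \frac{2999}{8145}$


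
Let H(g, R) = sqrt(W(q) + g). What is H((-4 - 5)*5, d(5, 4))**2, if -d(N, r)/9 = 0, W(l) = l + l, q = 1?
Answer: -43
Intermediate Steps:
W(l) = 2*l
d(N, r) = 0 (d(N, r) = -9*0 = 0)
H(g, R) = sqrt(2 + g) (H(g, R) = sqrt(2*1 + g) = sqrt(2 + g))
H((-4 - 5)*5, d(5, 4))**2 = (sqrt(2 + (-4 - 5)*5))**2 = (sqrt(2 - 9*5))**2 = (sqrt(2 - 45))**2 = (sqrt(-43))**2 = (I*sqrt(43))**2 = -43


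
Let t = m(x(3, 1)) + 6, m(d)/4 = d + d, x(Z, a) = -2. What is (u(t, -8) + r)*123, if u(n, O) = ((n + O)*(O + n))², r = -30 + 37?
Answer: 12912909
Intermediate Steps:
r = 7
m(d) = 8*d (m(d) = 4*(d + d) = 4*(2*d) = 8*d)
t = -10 (t = 8*(-2) + 6 = -16 + 6 = -10)
u(n, O) = (O + n)⁴ (u(n, O) = ((O + n)*(O + n))² = ((O + n)²)² = (O + n)⁴)
(u(t, -8) + r)*123 = ((-8 - 10)⁴ + 7)*123 = ((-18)⁴ + 7)*123 = (104976 + 7)*123 = 104983*123 = 12912909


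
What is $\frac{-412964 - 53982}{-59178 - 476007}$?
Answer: $\frac{466946}{535185} \approx 0.87249$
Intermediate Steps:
$\frac{-412964 - 53982}{-59178 - 476007} = - \frac{466946}{-535185} = \left(-466946\right) \left(- \frac{1}{535185}\right) = \frac{466946}{535185}$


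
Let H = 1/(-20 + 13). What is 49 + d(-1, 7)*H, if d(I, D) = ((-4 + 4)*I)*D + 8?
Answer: 335/7 ≈ 47.857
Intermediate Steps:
d(I, D) = 8 (d(I, D) = (0*I)*D + 8 = 0*D + 8 = 0 + 8 = 8)
H = -1/7 (H = 1/(-7) = -1/7 ≈ -0.14286)
49 + d(-1, 7)*H = 49 + 8*(-1/7) = 49 - 8/7 = 335/7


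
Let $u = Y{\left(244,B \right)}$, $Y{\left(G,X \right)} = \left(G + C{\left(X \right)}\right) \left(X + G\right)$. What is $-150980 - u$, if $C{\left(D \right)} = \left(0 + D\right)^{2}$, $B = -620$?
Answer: $144475164$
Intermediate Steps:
$C{\left(D \right)} = D^{2}$
$Y{\left(G,X \right)} = \left(G + X\right) \left(G + X^{2}\right)$ ($Y{\left(G,X \right)} = \left(G + X^{2}\right) \left(X + G\right) = \left(G + X^{2}\right) \left(G + X\right) = \left(G + X\right) \left(G + X^{2}\right)$)
$u = -144626144$ ($u = 244^{2} + \left(-620\right)^{3} + 244 \left(-620\right) + 244 \left(-620\right)^{2} = 59536 - 238328000 - 151280 + 244 \cdot 384400 = 59536 - 238328000 - 151280 + 93793600 = -144626144$)
$-150980 - u = -150980 - -144626144 = -150980 + 144626144 = 144475164$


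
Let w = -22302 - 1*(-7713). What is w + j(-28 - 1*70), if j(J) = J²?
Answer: -4985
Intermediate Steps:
w = -14589 (w = -22302 + 7713 = -14589)
w + j(-28 - 1*70) = -14589 + (-28 - 1*70)² = -14589 + (-28 - 70)² = -14589 + (-98)² = -14589 + 9604 = -4985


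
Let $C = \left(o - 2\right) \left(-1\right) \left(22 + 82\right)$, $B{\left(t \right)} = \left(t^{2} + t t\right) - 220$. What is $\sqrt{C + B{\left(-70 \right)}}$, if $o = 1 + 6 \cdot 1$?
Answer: $2 \sqrt{2265} \approx 95.184$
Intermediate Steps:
$o = 7$ ($o = 1 + 6 = 7$)
$B{\left(t \right)} = -220 + 2 t^{2}$ ($B{\left(t \right)} = \left(t^{2} + t^{2}\right) - 220 = 2 t^{2} - 220 = -220 + 2 t^{2}$)
$C = -520$ ($C = \left(7 - 2\right) \left(-1\right) \left(22 + 82\right) = 5 \left(-1\right) 104 = \left(-5\right) 104 = -520$)
$\sqrt{C + B{\left(-70 \right)}} = \sqrt{-520 - \left(220 - 2 \left(-70\right)^{2}\right)} = \sqrt{-520 + \left(-220 + 2 \cdot 4900\right)} = \sqrt{-520 + \left(-220 + 9800\right)} = \sqrt{-520 + 9580} = \sqrt{9060} = 2 \sqrt{2265}$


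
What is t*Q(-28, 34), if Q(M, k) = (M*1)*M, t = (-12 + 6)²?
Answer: 28224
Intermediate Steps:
t = 36 (t = (-6)² = 36)
Q(M, k) = M² (Q(M, k) = M*M = M²)
t*Q(-28, 34) = 36*(-28)² = 36*784 = 28224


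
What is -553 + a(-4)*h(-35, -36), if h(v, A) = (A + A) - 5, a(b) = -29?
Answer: 1680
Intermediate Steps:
h(v, A) = -5 + 2*A (h(v, A) = 2*A - 5 = -5 + 2*A)
-553 + a(-4)*h(-35, -36) = -553 - 29*(-5 + 2*(-36)) = -553 - 29*(-5 - 72) = -553 - 29*(-77) = -553 + 2233 = 1680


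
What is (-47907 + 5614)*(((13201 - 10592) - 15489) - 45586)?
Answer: 2472702538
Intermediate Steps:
(-47907 + 5614)*(((13201 - 10592) - 15489) - 45586) = -42293*((2609 - 15489) - 45586) = -42293*(-12880 - 45586) = -42293*(-58466) = 2472702538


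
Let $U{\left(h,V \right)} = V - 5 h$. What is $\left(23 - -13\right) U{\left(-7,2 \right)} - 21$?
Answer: $1311$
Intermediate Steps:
$\left(23 - -13\right) U{\left(-7,2 \right)} - 21 = \left(23 - -13\right) \left(2 - -35\right) - 21 = \left(23 + 13\right) \left(2 + 35\right) - 21 = 36 \cdot 37 - 21 = 1332 - 21 = 1311$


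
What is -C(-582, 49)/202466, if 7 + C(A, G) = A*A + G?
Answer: -169383/101233 ≈ -1.6732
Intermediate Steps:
C(A, G) = -7 + G + A² (C(A, G) = -7 + (A*A + G) = -7 + (A² + G) = -7 + (G + A²) = -7 + G + A²)
-C(-582, 49)/202466 = -(-7 + 49 + (-582)²)/202466 = -(-7 + 49 + 338724)/202466 = -338766/202466 = -1*169383/101233 = -169383/101233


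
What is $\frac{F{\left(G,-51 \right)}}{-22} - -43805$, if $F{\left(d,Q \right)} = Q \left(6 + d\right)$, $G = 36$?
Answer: $\frac{482926}{11} \approx 43902.0$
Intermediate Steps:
$\frac{F{\left(G,-51 \right)}}{-22} - -43805 = \frac{\left(-51\right) \left(6 + 36\right)}{-22} - -43805 = \left(-51\right) 42 \left(- \frac{1}{22}\right) + 43805 = \left(-2142\right) \left(- \frac{1}{22}\right) + 43805 = \frac{1071}{11} + 43805 = \frac{482926}{11}$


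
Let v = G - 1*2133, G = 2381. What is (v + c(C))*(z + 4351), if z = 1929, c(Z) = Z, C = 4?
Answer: 1582560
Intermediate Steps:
v = 248 (v = 2381 - 1*2133 = 2381 - 2133 = 248)
(v + c(C))*(z + 4351) = (248 + 4)*(1929 + 4351) = 252*6280 = 1582560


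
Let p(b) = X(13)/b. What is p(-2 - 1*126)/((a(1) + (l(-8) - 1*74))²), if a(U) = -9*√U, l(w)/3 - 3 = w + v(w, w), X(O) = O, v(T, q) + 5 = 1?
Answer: -13/1548800 ≈ -8.3936e-6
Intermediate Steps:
v(T, q) = -4 (v(T, q) = -5 + 1 = -4)
l(w) = -3 + 3*w (l(w) = 9 + 3*(w - 4) = 9 + 3*(-4 + w) = 9 + (-12 + 3*w) = -3 + 3*w)
p(b) = 13/b
p(-2 - 1*126)/((a(1) + (l(-8) - 1*74))²) = (13/(-2 - 1*126))/((-9*√1 + ((-3 + 3*(-8)) - 1*74))²) = (13/(-2 - 126))/((-9*1 + ((-3 - 24) - 74))²) = (13/(-128))/((-9 + (-27 - 74))²) = (13*(-1/128))/((-9 - 101)²) = -13/(128*((-110)²)) = -13/128/12100 = -13/128*1/12100 = -13/1548800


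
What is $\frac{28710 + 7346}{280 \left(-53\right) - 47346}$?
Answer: $- \frac{18028}{31093} \approx -0.57981$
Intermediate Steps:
$\frac{28710 + 7346}{280 \left(-53\right) - 47346} = \frac{36056}{-14840 - 47346} = \frac{36056}{-62186} = 36056 \left(- \frac{1}{62186}\right) = - \frac{18028}{31093}$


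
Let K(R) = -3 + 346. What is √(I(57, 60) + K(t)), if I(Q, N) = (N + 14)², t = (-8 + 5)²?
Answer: 23*√11 ≈ 76.282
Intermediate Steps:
t = 9 (t = (-3)² = 9)
I(Q, N) = (14 + N)²
K(R) = 343
√(I(57, 60) + K(t)) = √((14 + 60)² + 343) = √(74² + 343) = √(5476 + 343) = √5819 = 23*√11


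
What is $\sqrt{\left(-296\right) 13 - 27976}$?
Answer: $12 i \sqrt{221} \approx 178.39 i$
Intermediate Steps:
$\sqrt{\left(-296\right) 13 - 27976} = \sqrt{-3848 - 27976} = \sqrt{-31824} = 12 i \sqrt{221}$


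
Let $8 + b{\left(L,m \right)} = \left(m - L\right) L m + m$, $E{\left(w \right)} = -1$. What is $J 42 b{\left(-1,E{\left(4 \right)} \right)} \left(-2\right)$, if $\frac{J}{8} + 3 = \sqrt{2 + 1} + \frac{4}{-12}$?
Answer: $-20160 + 6048 \sqrt{3} \approx -9684.6$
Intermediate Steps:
$b{\left(L,m \right)} = -8 + m + L m \left(m - L\right)$ ($b{\left(L,m \right)} = -8 + \left(\left(m - L\right) L m + m\right) = -8 + \left(L \left(m - L\right) m + m\right) = -8 + \left(L m \left(m - L\right) + m\right) = -8 + \left(m + L m \left(m - L\right)\right) = -8 + m + L m \left(m - L\right)$)
$J = - \frac{80}{3} + 8 \sqrt{3}$ ($J = -24 + 8 \left(\sqrt{2 + 1} + \frac{4}{-12}\right) = -24 + 8 \left(\sqrt{3} + 4 \left(- \frac{1}{12}\right)\right) = -24 + 8 \left(\sqrt{3} - \frac{1}{3}\right) = -24 + 8 \left(- \frac{1}{3} + \sqrt{3}\right) = -24 - \left(\frac{8}{3} - 8 \sqrt{3}\right) = - \frac{80}{3} + 8 \sqrt{3} \approx -12.81$)
$J 42 b{\left(-1,E{\left(4 \right)} \right)} \left(-2\right) = \left(- \frac{80}{3} + 8 \sqrt{3}\right) 42 \left(-8 - 1 - \left(-1\right)^{2} - - \left(-1\right)^{2}\right) \left(-2\right) = \left(-1120 + 336 \sqrt{3}\right) \left(-8 - 1 - 1 - \left(-1\right) 1\right) \left(-2\right) = \left(-1120 + 336 \sqrt{3}\right) \left(-8 - 1 - 1 + 1\right) \left(-2\right) = \left(-1120 + 336 \sqrt{3}\right) \left(\left(-9\right) \left(-2\right)\right) = \left(-1120 + 336 \sqrt{3}\right) 18 = -20160 + 6048 \sqrt{3}$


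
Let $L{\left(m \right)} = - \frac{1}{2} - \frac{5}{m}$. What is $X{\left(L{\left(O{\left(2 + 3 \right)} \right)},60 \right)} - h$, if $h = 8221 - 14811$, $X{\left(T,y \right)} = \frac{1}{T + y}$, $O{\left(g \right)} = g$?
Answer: $\frac{771032}{117} \approx 6590.0$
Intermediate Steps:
$L{\left(m \right)} = - \frac{1}{2} - \frac{5}{m}$ ($L{\left(m \right)} = \left(-1\right) \frac{1}{2} - \frac{5}{m} = - \frac{1}{2} - \frac{5}{m}$)
$h = -6590$ ($h = 8221 - 14811 = -6590$)
$X{\left(L{\left(O{\left(2 + 3 \right)} \right)},60 \right)} - h = \frac{1}{\frac{-10 - \left(2 + 3\right)}{2 \left(2 + 3\right)} + 60} - -6590 = \frac{1}{\frac{-10 - 5}{2 \cdot 5} + 60} + 6590 = \frac{1}{\frac{1}{2} \cdot \frac{1}{5} \left(-10 - 5\right) + 60} + 6590 = \frac{1}{\frac{1}{2} \cdot \frac{1}{5} \left(-15\right) + 60} + 6590 = \frac{1}{- \frac{3}{2} + 60} + 6590 = \frac{1}{\frac{117}{2}} + 6590 = \frac{2}{117} + 6590 = \frac{771032}{117}$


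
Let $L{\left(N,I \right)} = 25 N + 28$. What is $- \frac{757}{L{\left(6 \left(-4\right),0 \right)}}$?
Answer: $\frac{757}{572} \approx 1.3234$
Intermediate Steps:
$L{\left(N,I \right)} = 28 + 25 N$
$- \frac{757}{L{\left(6 \left(-4\right),0 \right)}} = - \frac{757}{28 + 25 \cdot 6 \left(-4\right)} = - \frac{757}{28 + 25 \left(-24\right)} = - \frac{757}{28 - 600} = - \frac{757}{-572} = \left(-757\right) \left(- \frac{1}{572}\right) = \frac{757}{572}$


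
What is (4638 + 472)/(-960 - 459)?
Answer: -5110/1419 ≈ -3.6011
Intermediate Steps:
(4638 + 472)/(-960 - 459) = 5110/(-1419) = 5110*(-1/1419) = -5110/1419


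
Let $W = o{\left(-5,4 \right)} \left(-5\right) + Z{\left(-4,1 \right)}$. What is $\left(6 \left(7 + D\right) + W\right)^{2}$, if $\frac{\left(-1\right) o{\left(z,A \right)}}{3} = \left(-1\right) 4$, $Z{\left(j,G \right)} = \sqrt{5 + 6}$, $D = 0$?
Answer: $\left(-18 + \sqrt{11}\right)^{2} \approx 215.6$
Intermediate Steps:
$Z{\left(j,G \right)} = \sqrt{11}$
$o{\left(z,A \right)} = 12$ ($o{\left(z,A \right)} = - 3 \left(\left(-1\right) 4\right) = \left(-3\right) \left(-4\right) = 12$)
$W = -60 + \sqrt{11}$ ($W = 12 \left(-5\right) + \sqrt{11} = -60 + \sqrt{11} \approx -56.683$)
$\left(6 \left(7 + D\right) + W\right)^{2} = \left(6 \left(7 + 0\right) - \left(60 - \sqrt{11}\right)\right)^{2} = \left(6 \cdot 7 - \left(60 - \sqrt{11}\right)\right)^{2} = \left(42 - \left(60 - \sqrt{11}\right)\right)^{2} = \left(-18 + \sqrt{11}\right)^{2}$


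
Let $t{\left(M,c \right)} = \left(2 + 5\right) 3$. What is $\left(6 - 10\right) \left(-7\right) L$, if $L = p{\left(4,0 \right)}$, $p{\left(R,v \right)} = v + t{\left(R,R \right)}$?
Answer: $588$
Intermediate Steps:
$t{\left(M,c \right)} = 21$ ($t{\left(M,c \right)} = 7 \cdot 3 = 21$)
$p{\left(R,v \right)} = 21 + v$ ($p{\left(R,v \right)} = v + 21 = 21 + v$)
$L = 21$ ($L = 21 + 0 = 21$)
$\left(6 - 10\right) \left(-7\right) L = \left(6 - 10\right) \left(-7\right) 21 = \left(-4\right) \left(-7\right) 21 = 28 \cdot 21 = 588$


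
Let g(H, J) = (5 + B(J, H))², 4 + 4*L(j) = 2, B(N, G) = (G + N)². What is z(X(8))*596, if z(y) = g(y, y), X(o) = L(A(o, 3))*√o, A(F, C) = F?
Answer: 100724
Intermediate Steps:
L(j) = -½ (L(j) = -1 + (¼)*2 = -1 + ½ = -½)
X(o) = -√o/2
g(H, J) = (5 + (H + J)²)²
z(y) = (5 + 4*y²)² (z(y) = (5 + (y + y)²)² = (5 + (2*y)²)² = (5 + 4*y²)²)
z(X(8))*596 = (5 + 4*(-√2)²)²*596 = (5 + 4*2)²*596 = (5 + 8)²*596 = 13²*596 = 169*596 = 100724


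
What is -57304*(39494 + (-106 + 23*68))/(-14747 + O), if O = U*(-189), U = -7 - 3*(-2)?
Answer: 40460576/251 ≈ 1.6120e+5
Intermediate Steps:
U = -1 (U = -7 + 6 = -1)
O = 189 (O = -1*(-189) = 189)
-57304*(39494 + (-106 + 23*68))/(-14747 + O) = -57304*(39494 + (-106 + 23*68))/(-14747 + 189) = -57304/((-14558/(39494 + (-106 + 1564)))) = -57304/((-14558/(39494 + 1458))) = -57304/((-14558/40952)) = -57304/((-14558*1/40952)) = -57304/(-7279/20476) = -57304*(-20476/7279) = 40460576/251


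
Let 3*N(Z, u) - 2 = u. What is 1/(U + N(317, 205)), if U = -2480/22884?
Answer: 5721/394129 ≈ 0.014516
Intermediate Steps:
N(Z, u) = ⅔ + u/3
U = -620/5721 (U = -2480*1/22884 = -620/5721 ≈ -0.10837)
1/(U + N(317, 205)) = 1/(-620/5721 + (⅔ + (⅓)*205)) = 1/(-620/5721 + (⅔ + 205/3)) = 1/(-620/5721 + 69) = 1/(394129/5721) = 5721/394129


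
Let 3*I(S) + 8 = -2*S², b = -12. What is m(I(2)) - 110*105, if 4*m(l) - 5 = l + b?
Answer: -138637/12 ≈ -11553.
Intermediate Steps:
I(S) = -8/3 - 2*S²/3 (I(S) = -8/3 + (-2*S²)/3 = -8/3 - 2*S²/3)
m(l) = -7/4 + l/4 (m(l) = 5/4 + (l - 12)/4 = 5/4 + (-12 + l)/4 = 5/4 + (-3 + l/4) = -7/4 + l/4)
m(I(2)) - 110*105 = (-7/4 + (-8/3 - ⅔*2²)/4) - 110*105 = (-7/4 + (-8/3 - ⅔*4)/4) - 11550 = (-7/4 + (-8/3 - 8/3)/4) - 11550 = (-7/4 + (¼)*(-16/3)) - 11550 = (-7/4 - 4/3) - 11550 = -37/12 - 11550 = -138637/12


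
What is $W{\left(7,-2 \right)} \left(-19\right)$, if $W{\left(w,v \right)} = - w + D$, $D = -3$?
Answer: $190$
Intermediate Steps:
$W{\left(w,v \right)} = -3 - w$ ($W{\left(w,v \right)} = - w - 3 = -3 - w$)
$W{\left(7,-2 \right)} \left(-19\right) = \left(-3 - 7\right) \left(-19\right) = \left(-10\right) \left(-19\right) = 190$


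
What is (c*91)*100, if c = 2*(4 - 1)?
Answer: 54600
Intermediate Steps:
c = 6 (c = 2*3 = 6)
(c*91)*100 = (6*91)*100 = 546*100 = 54600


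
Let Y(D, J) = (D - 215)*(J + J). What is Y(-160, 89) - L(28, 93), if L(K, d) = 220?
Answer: -66970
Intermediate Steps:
Y(D, J) = 2*J*(-215 + D) (Y(D, J) = (-215 + D)*(2*J) = 2*J*(-215 + D))
Y(-160, 89) - L(28, 93) = 2*89*(-215 - 160) - 1*220 = 2*89*(-375) - 220 = -66750 - 220 = -66970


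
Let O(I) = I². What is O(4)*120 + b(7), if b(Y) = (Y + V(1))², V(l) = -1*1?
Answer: 1956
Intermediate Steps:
V(l) = -1
b(Y) = (-1 + Y)² (b(Y) = (Y - 1)² = (-1 + Y)²)
O(4)*120 + b(7) = 4²*120 + (-1 + 7)² = 16*120 + 6² = 1920 + 36 = 1956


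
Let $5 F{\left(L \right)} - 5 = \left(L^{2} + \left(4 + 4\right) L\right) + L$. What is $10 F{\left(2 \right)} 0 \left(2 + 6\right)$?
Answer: $0$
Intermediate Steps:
$F{\left(L \right)} = 1 + \frac{L^{2}}{5} + \frac{9 L}{5}$ ($F{\left(L \right)} = 1 + \frac{\left(L^{2} + \left(4 + 4\right) L\right) + L}{5} = 1 + \frac{\left(L^{2} + 8 L\right) + L}{5} = 1 + \frac{L^{2} + 9 L}{5} = 1 + \left(\frac{L^{2}}{5} + \frac{9 L}{5}\right) = 1 + \frac{L^{2}}{5} + \frac{9 L}{5}$)
$10 F{\left(2 \right)} 0 \left(2 + 6\right) = 10 \left(1 + \frac{2^{2}}{5} + \frac{9}{5} \cdot 2\right) 0 \left(2 + 6\right) = 10 \left(1 + \frac{1}{5} \cdot 4 + \frac{18}{5}\right) 0 \cdot 8 = 10 \left(1 + \frac{4}{5} + \frac{18}{5}\right) 0 = 10 \cdot \frac{27}{5} \cdot 0 = 54 \cdot 0 = 0$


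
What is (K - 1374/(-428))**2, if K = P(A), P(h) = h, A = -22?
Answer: 16168441/45796 ≈ 353.05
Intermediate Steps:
K = -22
(K - 1374/(-428))**2 = (-22 - 1374/(-428))**2 = (-22 - 1374*(-1/428))**2 = (-22 + 687/214)**2 = (-4021/214)**2 = 16168441/45796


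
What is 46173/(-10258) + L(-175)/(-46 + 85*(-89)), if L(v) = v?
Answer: -349627553/78073638 ≈ -4.4782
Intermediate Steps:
46173/(-10258) + L(-175)/(-46 + 85*(-89)) = 46173/(-10258) - 175/(-46 + 85*(-89)) = 46173*(-1/10258) - 175/(-46 - 7565) = -46173/10258 - 175/(-7611) = -46173/10258 - 175*(-1/7611) = -46173/10258 + 175/7611 = -349627553/78073638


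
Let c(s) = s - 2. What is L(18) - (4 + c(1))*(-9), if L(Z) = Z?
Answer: 45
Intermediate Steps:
c(s) = -2 + s
L(18) - (4 + c(1))*(-9) = 18 - (4 + (-2 + 1))*(-9) = 18 - (4 - 1)*(-9) = 18 - 3*(-9) = 18 - 1*(-27) = 18 + 27 = 45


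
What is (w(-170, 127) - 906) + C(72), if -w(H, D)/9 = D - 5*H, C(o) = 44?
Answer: -9655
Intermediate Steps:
w(H, D) = -9*D + 45*H (w(H, D) = -9*(D - 5*H) = -9*D + 45*H)
(w(-170, 127) - 906) + C(72) = ((-9*127 + 45*(-170)) - 906) + 44 = ((-1143 - 7650) - 906) + 44 = (-8793 - 906) + 44 = -9699 + 44 = -9655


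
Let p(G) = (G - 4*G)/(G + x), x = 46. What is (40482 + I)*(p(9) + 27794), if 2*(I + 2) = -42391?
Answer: 58958231867/110 ≈ 5.3598e+8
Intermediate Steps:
I = -42395/2 (I = -2 + (½)*(-42391) = -2 - 42391/2 = -42395/2 ≈ -21198.)
p(G) = -3*G/(46 + G) (p(G) = (G - 4*G)/(G + 46) = (-3*G)/(46 + G) = -3*G/(46 + G))
(40482 + I)*(p(9) + 27794) = (40482 - 42395/2)*(-3*9/(46 + 9) + 27794) = 38569*(-3*9/55 + 27794)/2 = 38569*(-3*9*1/55 + 27794)/2 = 38569*(-27/55 + 27794)/2 = (38569/2)*(1528643/55) = 58958231867/110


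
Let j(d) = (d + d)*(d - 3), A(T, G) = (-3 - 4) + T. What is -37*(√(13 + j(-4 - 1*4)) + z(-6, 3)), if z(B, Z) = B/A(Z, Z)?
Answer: -111/2 - 111*√21 ≈ -564.17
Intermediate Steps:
A(T, G) = -7 + T
z(B, Z) = B/(-7 + Z)
j(d) = 2*d*(-3 + d) (j(d) = (2*d)*(-3 + d) = 2*d*(-3 + d))
-37*(√(13 + j(-4 - 1*4)) + z(-6, 3)) = -37*(√(13 + 2*(-4 - 1*4)*(-3 + (-4 - 1*4))) - 6/(-7 + 3)) = -37*(√(13 + 2*(-4 - 4)*(-3 + (-4 - 4))) - 6/(-4)) = -37*(√(13 + 2*(-8)*(-3 - 8)) - 6*(-¼)) = -37*(√(13 + 2*(-8)*(-11)) + 3/2) = -37*(√(13 + 176) + 3/2) = -37*(√189 + 3/2) = -37*(3*√21 + 3/2) = -37*(3/2 + 3*√21) = -111/2 - 111*√21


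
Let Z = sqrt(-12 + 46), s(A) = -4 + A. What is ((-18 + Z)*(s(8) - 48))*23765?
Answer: 18821880 - 1045660*sqrt(34) ≈ 1.2725e+7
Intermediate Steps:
Z = sqrt(34) ≈ 5.8309
((-18 + Z)*(s(8) - 48))*23765 = ((-18 + sqrt(34))*((-4 + 8) - 48))*23765 = ((-18 + sqrt(34))*(4 - 48))*23765 = ((-18 + sqrt(34))*(-44))*23765 = (792 - 44*sqrt(34))*23765 = 18821880 - 1045660*sqrt(34)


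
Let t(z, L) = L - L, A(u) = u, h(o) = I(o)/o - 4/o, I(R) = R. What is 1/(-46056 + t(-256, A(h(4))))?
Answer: -1/46056 ≈ -2.1713e-5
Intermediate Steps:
h(o) = 1 - 4/o (h(o) = o/o - 4/o = 1 - 4/o)
t(z, L) = 0
1/(-46056 + t(-256, A(h(4)))) = 1/(-46056 + 0) = 1/(-46056) = -1/46056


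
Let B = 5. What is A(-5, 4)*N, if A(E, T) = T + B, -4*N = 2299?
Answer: -20691/4 ≈ -5172.8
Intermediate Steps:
N = -2299/4 (N = -¼*2299 = -2299/4 ≈ -574.75)
A(E, T) = 5 + T (A(E, T) = T + 5 = 5 + T)
A(-5, 4)*N = (5 + 4)*(-2299/4) = 9*(-2299/4) = -20691/4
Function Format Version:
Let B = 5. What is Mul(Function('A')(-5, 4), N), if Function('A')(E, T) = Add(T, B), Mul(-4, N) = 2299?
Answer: Rational(-20691, 4) ≈ -5172.8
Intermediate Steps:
N = Rational(-2299, 4) (N = Mul(Rational(-1, 4), 2299) = Rational(-2299, 4) ≈ -574.75)
Function('A')(E, T) = Add(5, T) (Function('A')(E, T) = Add(T, 5) = Add(5, T))
Mul(Function('A')(-5, 4), N) = Mul(Add(5, 4), Rational(-2299, 4)) = Mul(9, Rational(-2299, 4)) = Rational(-20691, 4)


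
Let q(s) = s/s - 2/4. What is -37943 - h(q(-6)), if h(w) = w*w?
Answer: -151773/4 ≈ -37943.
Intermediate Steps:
q(s) = ½ (q(s) = 1 - 2*¼ = 1 - ½ = ½)
h(w) = w²
-37943 - h(q(-6)) = -37943 - (½)² = -37943 - 1*¼ = -37943 - ¼ = -151773/4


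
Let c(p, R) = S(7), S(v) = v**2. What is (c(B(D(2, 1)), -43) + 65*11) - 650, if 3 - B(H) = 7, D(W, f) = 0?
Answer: 114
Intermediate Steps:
B(H) = -4 (B(H) = 3 - 1*7 = 3 - 7 = -4)
c(p, R) = 49 (c(p, R) = 7**2 = 49)
(c(B(D(2, 1)), -43) + 65*11) - 650 = (49 + 65*11) - 650 = (49 + 715) - 650 = 764 - 650 = 114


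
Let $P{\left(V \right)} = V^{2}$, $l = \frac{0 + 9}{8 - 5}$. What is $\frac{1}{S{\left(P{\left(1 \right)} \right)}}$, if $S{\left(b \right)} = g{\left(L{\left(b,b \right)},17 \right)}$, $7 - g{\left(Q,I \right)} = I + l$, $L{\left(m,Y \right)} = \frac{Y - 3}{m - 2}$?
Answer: $- \frac{1}{13} \approx -0.076923$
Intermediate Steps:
$l = 3$ ($l = \frac{9}{3} = 9 \cdot \frac{1}{3} = 3$)
$L{\left(m,Y \right)} = \frac{-3 + Y}{-2 + m}$
$g{\left(Q,I \right)} = 4 - I$ ($g{\left(Q,I \right)} = 7 - \left(I + 3\right) = 7 - \left(3 + I\right) = 4 - I$)
$S{\left(b \right)} = -13$ ($S{\left(b \right)} = 4 - 17 = -13$)
$\frac{1}{S{\left(P{\left(1 \right)} \right)}} = \frac{1}{-13} = - \frac{1}{13}$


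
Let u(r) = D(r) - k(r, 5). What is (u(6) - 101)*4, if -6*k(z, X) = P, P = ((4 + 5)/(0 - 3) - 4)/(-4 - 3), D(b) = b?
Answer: -1138/3 ≈ -379.33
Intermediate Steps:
P = 1 (P = (9/(-3) - 4)/(-7) = (9*(-1/3) - 4)*(-1/7) = (-3 - 4)*(-1/7) = -7*(-1/7) = 1)
k(z, X) = -1/6 (k(z, X) = -1/6*1 = -1/6)
u(r) = 1/6 + r (u(r) = r - 1*(-1/6) = r + 1/6 = 1/6 + r)
(u(6) - 101)*4 = ((1/6 + 6) - 101)*4 = (37/6 - 101)*4 = -569/6*4 = -1138/3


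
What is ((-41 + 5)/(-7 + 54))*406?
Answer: -14616/47 ≈ -310.98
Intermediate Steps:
((-41 + 5)/(-7 + 54))*406 = -36/47*406 = -14616/47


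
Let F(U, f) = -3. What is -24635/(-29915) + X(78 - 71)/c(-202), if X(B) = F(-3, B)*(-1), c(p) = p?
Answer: 977305/1208566 ≈ 0.80865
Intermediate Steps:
X(B) = 3 (X(B) = -3*(-1) = 3)
-24635/(-29915) + X(78 - 71)/c(-202) = -24635/(-29915) + 3/(-202) = -24635*(-1/29915) + 3*(-1/202) = 4927/5983 - 3/202 = 977305/1208566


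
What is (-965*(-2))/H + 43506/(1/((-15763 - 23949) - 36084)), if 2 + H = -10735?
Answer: -35406124793842/10737 ≈ -3.2976e+9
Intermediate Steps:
H = -10737 (H = -2 - 10735 = -10737)
(-965*(-2))/H + 43506/(1/((-15763 - 23949) - 36084)) = -965*(-2)/(-10737) + 43506/(1/((-15763 - 23949) - 36084)) = 1930*(-1/10737) + 43506/(1/(-39712 - 36084)) = -1930/10737 + 43506/(1/(-75796)) = -1930/10737 + 43506/(-1/75796) = -1930/10737 + 43506*(-75796) = -1930/10737 - 3297580776 = -35406124793842/10737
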